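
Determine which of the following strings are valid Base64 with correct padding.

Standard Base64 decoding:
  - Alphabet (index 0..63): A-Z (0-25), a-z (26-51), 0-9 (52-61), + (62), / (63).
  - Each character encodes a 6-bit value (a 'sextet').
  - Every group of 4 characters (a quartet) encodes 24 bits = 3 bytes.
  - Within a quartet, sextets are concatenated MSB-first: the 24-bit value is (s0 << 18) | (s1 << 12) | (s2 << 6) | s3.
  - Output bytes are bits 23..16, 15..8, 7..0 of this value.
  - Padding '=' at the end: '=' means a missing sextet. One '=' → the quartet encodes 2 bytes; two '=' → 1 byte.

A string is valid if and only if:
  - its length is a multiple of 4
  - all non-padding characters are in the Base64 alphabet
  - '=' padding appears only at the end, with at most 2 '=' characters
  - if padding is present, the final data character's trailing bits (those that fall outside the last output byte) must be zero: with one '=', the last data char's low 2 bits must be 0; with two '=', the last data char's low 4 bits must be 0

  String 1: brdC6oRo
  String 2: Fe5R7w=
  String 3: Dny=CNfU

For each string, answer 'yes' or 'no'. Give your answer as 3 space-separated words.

String 1: 'brdC6oRo' → valid
String 2: 'Fe5R7w=' → invalid (len=7 not mult of 4)
String 3: 'Dny=CNfU' → invalid (bad char(s): ['=']; '=' in middle)

Answer: yes no no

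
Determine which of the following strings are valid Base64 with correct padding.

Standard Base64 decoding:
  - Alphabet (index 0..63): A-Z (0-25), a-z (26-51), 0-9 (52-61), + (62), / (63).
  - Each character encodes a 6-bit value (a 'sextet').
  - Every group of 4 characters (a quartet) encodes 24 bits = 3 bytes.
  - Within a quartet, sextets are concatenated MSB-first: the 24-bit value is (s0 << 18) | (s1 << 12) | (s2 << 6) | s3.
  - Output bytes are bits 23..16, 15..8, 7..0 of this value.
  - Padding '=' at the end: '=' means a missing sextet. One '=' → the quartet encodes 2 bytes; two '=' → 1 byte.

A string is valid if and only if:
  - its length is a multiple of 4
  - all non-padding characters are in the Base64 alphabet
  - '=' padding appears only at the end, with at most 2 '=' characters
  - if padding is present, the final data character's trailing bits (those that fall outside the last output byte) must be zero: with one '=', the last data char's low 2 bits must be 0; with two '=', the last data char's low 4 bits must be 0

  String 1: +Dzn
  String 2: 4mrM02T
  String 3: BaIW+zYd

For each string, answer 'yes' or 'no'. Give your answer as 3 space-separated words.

String 1: '+Dzn' → valid
String 2: '4mrM02T' → invalid (len=7 not mult of 4)
String 3: 'BaIW+zYd' → valid

Answer: yes no yes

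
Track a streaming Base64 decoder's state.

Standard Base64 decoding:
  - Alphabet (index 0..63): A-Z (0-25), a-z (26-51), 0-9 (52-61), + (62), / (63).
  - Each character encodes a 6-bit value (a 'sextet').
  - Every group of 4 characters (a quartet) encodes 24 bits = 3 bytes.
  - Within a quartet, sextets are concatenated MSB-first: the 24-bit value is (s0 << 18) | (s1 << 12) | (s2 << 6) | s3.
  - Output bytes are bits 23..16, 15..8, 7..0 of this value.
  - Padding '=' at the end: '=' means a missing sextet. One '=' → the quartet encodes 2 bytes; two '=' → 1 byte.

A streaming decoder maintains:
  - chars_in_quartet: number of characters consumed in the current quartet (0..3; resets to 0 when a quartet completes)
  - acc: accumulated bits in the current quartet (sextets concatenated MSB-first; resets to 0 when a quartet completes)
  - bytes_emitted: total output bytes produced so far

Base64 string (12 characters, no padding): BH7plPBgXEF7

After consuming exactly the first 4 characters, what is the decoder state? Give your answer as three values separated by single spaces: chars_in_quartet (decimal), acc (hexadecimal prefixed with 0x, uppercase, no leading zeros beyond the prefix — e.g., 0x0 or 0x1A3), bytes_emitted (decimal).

After char 0 ('B'=1): chars_in_quartet=1 acc=0x1 bytes_emitted=0
After char 1 ('H'=7): chars_in_quartet=2 acc=0x47 bytes_emitted=0
After char 2 ('7'=59): chars_in_quartet=3 acc=0x11FB bytes_emitted=0
After char 3 ('p'=41): chars_in_quartet=4 acc=0x47EE9 -> emit 04 7E E9, reset; bytes_emitted=3

Answer: 0 0x0 3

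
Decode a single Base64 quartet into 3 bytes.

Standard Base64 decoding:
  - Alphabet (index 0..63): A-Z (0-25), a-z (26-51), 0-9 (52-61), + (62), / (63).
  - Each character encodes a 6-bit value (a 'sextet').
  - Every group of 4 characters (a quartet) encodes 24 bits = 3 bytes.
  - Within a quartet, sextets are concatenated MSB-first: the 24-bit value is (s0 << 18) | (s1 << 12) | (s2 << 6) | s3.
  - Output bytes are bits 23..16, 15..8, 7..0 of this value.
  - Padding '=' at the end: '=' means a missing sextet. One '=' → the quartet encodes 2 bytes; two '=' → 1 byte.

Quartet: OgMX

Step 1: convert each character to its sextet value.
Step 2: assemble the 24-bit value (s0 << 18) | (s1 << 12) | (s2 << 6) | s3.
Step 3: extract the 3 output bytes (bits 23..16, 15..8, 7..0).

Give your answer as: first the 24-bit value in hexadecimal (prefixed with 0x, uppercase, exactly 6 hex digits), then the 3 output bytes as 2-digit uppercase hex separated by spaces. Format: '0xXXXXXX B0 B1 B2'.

Answer: 0x3A0317 3A 03 17

Derivation:
Sextets: O=14, g=32, M=12, X=23
24-bit: (14<<18) | (32<<12) | (12<<6) | 23
      = 0x380000 | 0x020000 | 0x000300 | 0x000017
      = 0x3A0317
Bytes: (v>>16)&0xFF=3A, (v>>8)&0xFF=03, v&0xFF=17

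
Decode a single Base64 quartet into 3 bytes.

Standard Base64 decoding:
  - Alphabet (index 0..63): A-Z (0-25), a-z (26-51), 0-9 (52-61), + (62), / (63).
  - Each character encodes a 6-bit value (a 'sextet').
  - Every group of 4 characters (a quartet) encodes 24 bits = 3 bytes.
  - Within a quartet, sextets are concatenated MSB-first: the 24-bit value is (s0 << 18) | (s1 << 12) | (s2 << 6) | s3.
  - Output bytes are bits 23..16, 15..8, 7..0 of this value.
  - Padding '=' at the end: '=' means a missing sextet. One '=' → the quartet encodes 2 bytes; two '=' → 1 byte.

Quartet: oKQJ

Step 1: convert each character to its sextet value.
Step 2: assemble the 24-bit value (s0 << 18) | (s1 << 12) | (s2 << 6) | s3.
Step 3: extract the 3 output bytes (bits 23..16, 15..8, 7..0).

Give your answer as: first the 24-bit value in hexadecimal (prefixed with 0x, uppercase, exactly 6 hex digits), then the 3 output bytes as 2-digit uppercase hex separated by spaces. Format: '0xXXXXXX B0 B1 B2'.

Answer: 0xA0A409 A0 A4 09

Derivation:
Sextets: o=40, K=10, Q=16, J=9
24-bit: (40<<18) | (10<<12) | (16<<6) | 9
      = 0xA00000 | 0x00A000 | 0x000400 | 0x000009
      = 0xA0A409
Bytes: (v>>16)&0xFF=A0, (v>>8)&0xFF=A4, v&0xFF=09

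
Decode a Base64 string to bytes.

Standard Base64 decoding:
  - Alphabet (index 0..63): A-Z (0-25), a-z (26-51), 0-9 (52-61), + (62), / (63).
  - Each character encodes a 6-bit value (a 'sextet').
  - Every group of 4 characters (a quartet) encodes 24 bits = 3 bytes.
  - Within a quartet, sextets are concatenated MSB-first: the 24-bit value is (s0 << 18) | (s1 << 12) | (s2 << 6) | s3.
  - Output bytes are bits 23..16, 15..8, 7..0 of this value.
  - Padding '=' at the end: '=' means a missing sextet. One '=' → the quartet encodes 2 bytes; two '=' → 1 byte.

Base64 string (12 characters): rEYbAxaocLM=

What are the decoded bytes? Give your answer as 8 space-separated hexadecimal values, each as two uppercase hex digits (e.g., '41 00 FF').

Answer: AC 46 1B 03 16 A8 70 B3

Derivation:
After char 0 ('r'=43): chars_in_quartet=1 acc=0x2B bytes_emitted=0
After char 1 ('E'=4): chars_in_quartet=2 acc=0xAC4 bytes_emitted=0
After char 2 ('Y'=24): chars_in_quartet=3 acc=0x2B118 bytes_emitted=0
After char 3 ('b'=27): chars_in_quartet=4 acc=0xAC461B -> emit AC 46 1B, reset; bytes_emitted=3
After char 4 ('A'=0): chars_in_quartet=1 acc=0x0 bytes_emitted=3
After char 5 ('x'=49): chars_in_quartet=2 acc=0x31 bytes_emitted=3
After char 6 ('a'=26): chars_in_quartet=3 acc=0xC5A bytes_emitted=3
After char 7 ('o'=40): chars_in_quartet=4 acc=0x316A8 -> emit 03 16 A8, reset; bytes_emitted=6
After char 8 ('c'=28): chars_in_quartet=1 acc=0x1C bytes_emitted=6
After char 9 ('L'=11): chars_in_quartet=2 acc=0x70B bytes_emitted=6
After char 10 ('M'=12): chars_in_quartet=3 acc=0x1C2CC bytes_emitted=6
Padding '=': partial quartet acc=0x1C2CC -> emit 70 B3; bytes_emitted=8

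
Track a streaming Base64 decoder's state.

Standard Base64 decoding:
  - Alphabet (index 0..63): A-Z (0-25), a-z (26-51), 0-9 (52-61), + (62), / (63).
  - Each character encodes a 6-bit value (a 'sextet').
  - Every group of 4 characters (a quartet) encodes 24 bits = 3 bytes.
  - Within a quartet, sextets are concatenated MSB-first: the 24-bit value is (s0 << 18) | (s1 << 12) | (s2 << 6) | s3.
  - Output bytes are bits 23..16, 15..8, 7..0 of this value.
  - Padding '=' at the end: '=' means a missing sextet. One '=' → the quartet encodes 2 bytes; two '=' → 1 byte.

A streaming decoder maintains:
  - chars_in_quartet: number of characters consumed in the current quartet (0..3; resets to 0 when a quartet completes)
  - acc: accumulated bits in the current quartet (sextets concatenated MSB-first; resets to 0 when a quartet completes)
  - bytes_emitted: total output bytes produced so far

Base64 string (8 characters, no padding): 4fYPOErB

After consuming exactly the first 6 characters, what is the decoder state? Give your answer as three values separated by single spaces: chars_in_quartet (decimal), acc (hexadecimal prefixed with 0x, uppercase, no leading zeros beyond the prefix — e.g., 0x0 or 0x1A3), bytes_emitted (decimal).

After char 0 ('4'=56): chars_in_quartet=1 acc=0x38 bytes_emitted=0
After char 1 ('f'=31): chars_in_quartet=2 acc=0xE1F bytes_emitted=0
After char 2 ('Y'=24): chars_in_quartet=3 acc=0x387D8 bytes_emitted=0
After char 3 ('P'=15): chars_in_quartet=4 acc=0xE1F60F -> emit E1 F6 0F, reset; bytes_emitted=3
After char 4 ('O'=14): chars_in_quartet=1 acc=0xE bytes_emitted=3
After char 5 ('E'=4): chars_in_quartet=2 acc=0x384 bytes_emitted=3

Answer: 2 0x384 3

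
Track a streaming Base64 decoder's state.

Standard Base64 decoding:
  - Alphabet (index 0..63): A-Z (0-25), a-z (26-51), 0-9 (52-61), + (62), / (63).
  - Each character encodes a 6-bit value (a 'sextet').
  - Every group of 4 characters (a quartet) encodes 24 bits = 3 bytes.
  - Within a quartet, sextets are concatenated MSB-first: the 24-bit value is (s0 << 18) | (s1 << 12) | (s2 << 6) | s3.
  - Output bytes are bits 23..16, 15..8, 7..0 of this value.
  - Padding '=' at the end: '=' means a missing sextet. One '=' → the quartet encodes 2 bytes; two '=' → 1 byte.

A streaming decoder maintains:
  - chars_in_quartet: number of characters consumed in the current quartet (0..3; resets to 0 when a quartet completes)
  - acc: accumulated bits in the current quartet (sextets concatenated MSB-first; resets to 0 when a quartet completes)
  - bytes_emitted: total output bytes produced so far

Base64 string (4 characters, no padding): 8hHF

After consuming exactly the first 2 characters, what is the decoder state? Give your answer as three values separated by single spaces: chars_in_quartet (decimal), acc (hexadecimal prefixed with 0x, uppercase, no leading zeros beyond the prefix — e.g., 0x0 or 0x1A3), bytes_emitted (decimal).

Answer: 2 0xF21 0

Derivation:
After char 0 ('8'=60): chars_in_quartet=1 acc=0x3C bytes_emitted=0
After char 1 ('h'=33): chars_in_quartet=2 acc=0xF21 bytes_emitted=0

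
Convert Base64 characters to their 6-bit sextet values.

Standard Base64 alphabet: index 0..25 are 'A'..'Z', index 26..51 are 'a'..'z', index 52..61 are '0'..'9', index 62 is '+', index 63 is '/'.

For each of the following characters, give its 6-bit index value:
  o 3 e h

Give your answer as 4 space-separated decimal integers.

Answer: 40 55 30 33

Derivation:
'o': a..z range, 26 + ord('o') − ord('a') = 40
'3': 0..9 range, 52 + ord('3') − ord('0') = 55
'e': a..z range, 26 + ord('e') − ord('a') = 30
'h': a..z range, 26 + ord('h') − ord('a') = 33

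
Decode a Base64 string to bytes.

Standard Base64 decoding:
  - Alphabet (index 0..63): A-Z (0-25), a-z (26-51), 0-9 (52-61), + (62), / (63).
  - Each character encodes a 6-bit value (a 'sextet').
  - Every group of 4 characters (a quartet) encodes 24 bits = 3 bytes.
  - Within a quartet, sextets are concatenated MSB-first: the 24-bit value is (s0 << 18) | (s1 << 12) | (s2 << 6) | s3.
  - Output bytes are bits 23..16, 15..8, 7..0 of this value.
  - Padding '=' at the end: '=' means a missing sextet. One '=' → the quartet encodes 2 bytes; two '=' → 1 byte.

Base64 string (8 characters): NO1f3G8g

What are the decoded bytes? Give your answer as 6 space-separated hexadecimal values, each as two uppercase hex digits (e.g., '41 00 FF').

Answer: 34 ED 5F DC 6F 20

Derivation:
After char 0 ('N'=13): chars_in_quartet=1 acc=0xD bytes_emitted=0
After char 1 ('O'=14): chars_in_quartet=2 acc=0x34E bytes_emitted=0
After char 2 ('1'=53): chars_in_quartet=3 acc=0xD3B5 bytes_emitted=0
After char 3 ('f'=31): chars_in_quartet=4 acc=0x34ED5F -> emit 34 ED 5F, reset; bytes_emitted=3
After char 4 ('3'=55): chars_in_quartet=1 acc=0x37 bytes_emitted=3
After char 5 ('G'=6): chars_in_quartet=2 acc=0xDC6 bytes_emitted=3
After char 6 ('8'=60): chars_in_quartet=3 acc=0x371BC bytes_emitted=3
After char 7 ('g'=32): chars_in_quartet=4 acc=0xDC6F20 -> emit DC 6F 20, reset; bytes_emitted=6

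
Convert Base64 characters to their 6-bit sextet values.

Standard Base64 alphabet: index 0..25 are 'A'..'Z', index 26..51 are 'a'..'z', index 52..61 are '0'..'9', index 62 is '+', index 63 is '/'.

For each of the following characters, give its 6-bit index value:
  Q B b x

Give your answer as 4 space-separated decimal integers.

'Q': A..Z range, ord('Q') − ord('A') = 16
'B': A..Z range, ord('B') − ord('A') = 1
'b': a..z range, 26 + ord('b') − ord('a') = 27
'x': a..z range, 26 + ord('x') − ord('a') = 49

Answer: 16 1 27 49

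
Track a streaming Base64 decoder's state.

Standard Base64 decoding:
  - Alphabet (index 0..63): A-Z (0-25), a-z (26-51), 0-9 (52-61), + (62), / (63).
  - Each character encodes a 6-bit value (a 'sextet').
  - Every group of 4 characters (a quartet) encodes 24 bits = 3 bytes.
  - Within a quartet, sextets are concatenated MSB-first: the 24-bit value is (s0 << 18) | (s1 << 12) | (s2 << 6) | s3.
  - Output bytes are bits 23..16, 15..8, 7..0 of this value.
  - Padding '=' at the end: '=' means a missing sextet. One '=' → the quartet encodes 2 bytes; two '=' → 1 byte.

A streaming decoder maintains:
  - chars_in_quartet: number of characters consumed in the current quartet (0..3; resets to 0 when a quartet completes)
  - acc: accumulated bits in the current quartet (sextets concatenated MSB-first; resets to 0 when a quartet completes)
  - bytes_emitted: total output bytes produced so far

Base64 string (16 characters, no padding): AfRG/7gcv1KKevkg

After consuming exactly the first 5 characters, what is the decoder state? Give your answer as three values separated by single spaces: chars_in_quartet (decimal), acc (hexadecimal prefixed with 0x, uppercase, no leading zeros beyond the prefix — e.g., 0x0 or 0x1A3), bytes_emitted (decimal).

Answer: 1 0x3F 3

Derivation:
After char 0 ('A'=0): chars_in_quartet=1 acc=0x0 bytes_emitted=0
After char 1 ('f'=31): chars_in_quartet=2 acc=0x1F bytes_emitted=0
After char 2 ('R'=17): chars_in_quartet=3 acc=0x7D1 bytes_emitted=0
After char 3 ('G'=6): chars_in_quartet=4 acc=0x1F446 -> emit 01 F4 46, reset; bytes_emitted=3
After char 4 ('/'=63): chars_in_quartet=1 acc=0x3F bytes_emitted=3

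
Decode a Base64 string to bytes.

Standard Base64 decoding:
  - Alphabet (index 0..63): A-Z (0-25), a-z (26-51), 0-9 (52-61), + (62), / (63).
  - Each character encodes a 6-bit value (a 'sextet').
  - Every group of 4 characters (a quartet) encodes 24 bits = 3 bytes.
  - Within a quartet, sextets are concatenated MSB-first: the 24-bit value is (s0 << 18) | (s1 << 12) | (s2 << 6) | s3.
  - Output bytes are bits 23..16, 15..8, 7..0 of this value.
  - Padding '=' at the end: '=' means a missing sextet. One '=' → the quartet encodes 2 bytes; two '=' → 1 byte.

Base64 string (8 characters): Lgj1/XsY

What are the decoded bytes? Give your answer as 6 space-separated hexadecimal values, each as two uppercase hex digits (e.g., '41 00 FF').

Answer: 2E 08 F5 FD 7B 18

Derivation:
After char 0 ('L'=11): chars_in_quartet=1 acc=0xB bytes_emitted=0
After char 1 ('g'=32): chars_in_quartet=2 acc=0x2E0 bytes_emitted=0
After char 2 ('j'=35): chars_in_quartet=3 acc=0xB823 bytes_emitted=0
After char 3 ('1'=53): chars_in_quartet=4 acc=0x2E08F5 -> emit 2E 08 F5, reset; bytes_emitted=3
After char 4 ('/'=63): chars_in_quartet=1 acc=0x3F bytes_emitted=3
After char 5 ('X'=23): chars_in_quartet=2 acc=0xFD7 bytes_emitted=3
After char 6 ('s'=44): chars_in_quartet=3 acc=0x3F5EC bytes_emitted=3
After char 7 ('Y'=24): chars_in_quartet=4 acc=0xFD7B18 -> emit FD 7B 18, reset; bytes_emitted=6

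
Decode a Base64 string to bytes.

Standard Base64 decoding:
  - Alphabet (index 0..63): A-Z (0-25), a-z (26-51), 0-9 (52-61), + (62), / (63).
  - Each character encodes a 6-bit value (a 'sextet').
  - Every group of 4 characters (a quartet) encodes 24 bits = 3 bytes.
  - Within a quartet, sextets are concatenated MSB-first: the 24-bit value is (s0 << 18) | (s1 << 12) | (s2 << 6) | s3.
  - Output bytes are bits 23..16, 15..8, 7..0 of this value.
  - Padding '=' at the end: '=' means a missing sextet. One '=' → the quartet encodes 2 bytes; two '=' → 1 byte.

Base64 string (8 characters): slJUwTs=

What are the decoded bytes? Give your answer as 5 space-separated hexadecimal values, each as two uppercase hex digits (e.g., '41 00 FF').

Answer: B2 52 54 C1 3B

Derivation:
After char 0 ('s'=44): chars_in_quartet=1 acc=0x2C bytes_emitted=0
After char 1 ('l'=37): chars_in_quartet=2 acc=0xB25 bytes_emitted=0
After char 2 ('J'=9): chars_in_quartet=3 acc=0x2C949 bytes_emitted=0
After char 3 ('U'=20): chars_in_quartet=4 acc=0xB25254 -> emit B2 52 54, reset; bytes_emitted=3
After char 4 ('w'=48): chars_in_quartet=1 acc=0x30 bytes_emitted=3
After char 5 ('T'=19): chars_in_quartet=2 acc=0xC13 bytes_emitted=3
After char 6 ('s'=44): chars_in_quartet=3 acc=0x304EC bytes_emitted=3
Padding '=': partial quartet acc=0x304EC -> emit C1 3B; bytes_emitted=5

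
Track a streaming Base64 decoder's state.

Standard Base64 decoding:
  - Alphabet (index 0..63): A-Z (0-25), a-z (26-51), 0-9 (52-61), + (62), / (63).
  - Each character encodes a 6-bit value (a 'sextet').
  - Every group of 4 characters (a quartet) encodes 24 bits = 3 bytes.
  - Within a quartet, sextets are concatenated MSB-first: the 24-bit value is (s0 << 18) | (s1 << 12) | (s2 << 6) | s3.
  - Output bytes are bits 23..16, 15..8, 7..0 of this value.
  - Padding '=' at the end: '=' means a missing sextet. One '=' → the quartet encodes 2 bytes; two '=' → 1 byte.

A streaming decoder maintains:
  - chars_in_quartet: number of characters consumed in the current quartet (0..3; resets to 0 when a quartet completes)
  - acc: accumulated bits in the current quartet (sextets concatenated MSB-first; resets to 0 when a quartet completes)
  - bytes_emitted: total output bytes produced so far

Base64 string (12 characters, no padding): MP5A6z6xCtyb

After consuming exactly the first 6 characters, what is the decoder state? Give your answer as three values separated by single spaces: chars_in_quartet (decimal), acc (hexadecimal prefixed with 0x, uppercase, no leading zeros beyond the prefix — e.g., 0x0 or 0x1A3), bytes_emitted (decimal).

After char 0 ('M'=12): chars_in_quartet=1 acc=0xC bytes_emitted=0
After char 1 ('P'=15): chars_in_quartet=2 acc=0x30F bytes_emitted=0
After char 2 ('5'=57): chars_in_quartet=3 acc=0xC3F9 bytes_emitted=0
After char 3 ('A'=0): chars_in_quartet=4 acc=0x30FE40 -> emit 30 FE 40, reset; bytes_emitted=3
After char 4 ('6'=58): chars_in_quartet=1 acc=0x3A bytes_emitted=3
After char 5 ('z'=51): chars_in_quartet=2 acc=0xEB3 bytes_emitted=3

Answer: 2 0xEB3 3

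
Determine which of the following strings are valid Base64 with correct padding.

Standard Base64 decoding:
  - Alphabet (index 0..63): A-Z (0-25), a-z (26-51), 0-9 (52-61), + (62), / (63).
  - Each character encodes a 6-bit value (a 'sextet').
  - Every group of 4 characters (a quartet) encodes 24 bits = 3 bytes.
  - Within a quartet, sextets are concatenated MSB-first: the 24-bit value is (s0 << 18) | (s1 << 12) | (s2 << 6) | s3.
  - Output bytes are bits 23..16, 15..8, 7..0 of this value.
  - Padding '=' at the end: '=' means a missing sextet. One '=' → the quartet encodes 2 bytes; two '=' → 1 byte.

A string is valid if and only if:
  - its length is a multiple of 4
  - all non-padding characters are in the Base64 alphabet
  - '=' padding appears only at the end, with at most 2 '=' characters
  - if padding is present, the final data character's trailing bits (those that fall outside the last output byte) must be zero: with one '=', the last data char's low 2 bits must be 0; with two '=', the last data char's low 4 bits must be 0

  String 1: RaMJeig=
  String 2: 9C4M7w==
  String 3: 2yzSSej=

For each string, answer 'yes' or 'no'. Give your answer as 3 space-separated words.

Answer: yes yes no

Derivation:
String 1: 'RaMJeig=' → valid
String 2: '9C4M7w==' → valid
String 3: '2yzSSej=' → invalid (bad trailing bits)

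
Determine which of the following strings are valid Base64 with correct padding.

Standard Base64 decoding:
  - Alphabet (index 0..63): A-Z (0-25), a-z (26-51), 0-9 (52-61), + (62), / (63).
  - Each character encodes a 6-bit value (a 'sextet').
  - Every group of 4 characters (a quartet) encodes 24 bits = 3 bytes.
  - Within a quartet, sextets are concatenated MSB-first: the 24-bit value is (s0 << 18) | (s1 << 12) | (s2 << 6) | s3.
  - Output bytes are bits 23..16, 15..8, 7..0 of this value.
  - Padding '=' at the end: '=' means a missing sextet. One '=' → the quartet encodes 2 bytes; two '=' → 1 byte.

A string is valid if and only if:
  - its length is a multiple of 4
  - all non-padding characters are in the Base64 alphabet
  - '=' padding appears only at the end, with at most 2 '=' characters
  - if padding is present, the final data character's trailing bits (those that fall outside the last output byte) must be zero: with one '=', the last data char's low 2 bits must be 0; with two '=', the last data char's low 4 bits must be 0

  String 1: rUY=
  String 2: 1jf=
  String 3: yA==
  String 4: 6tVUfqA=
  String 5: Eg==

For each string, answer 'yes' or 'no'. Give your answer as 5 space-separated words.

Answer: yes no yes yes yes

Derivation:
String 1: 'rUY=' → valid
String 2: '1jf=' → invalid (bad trailing bits)
String 3: 'yA==' → valid
String 4: '6tVUfqA=' → valid
String 5: 'Eg==' → valid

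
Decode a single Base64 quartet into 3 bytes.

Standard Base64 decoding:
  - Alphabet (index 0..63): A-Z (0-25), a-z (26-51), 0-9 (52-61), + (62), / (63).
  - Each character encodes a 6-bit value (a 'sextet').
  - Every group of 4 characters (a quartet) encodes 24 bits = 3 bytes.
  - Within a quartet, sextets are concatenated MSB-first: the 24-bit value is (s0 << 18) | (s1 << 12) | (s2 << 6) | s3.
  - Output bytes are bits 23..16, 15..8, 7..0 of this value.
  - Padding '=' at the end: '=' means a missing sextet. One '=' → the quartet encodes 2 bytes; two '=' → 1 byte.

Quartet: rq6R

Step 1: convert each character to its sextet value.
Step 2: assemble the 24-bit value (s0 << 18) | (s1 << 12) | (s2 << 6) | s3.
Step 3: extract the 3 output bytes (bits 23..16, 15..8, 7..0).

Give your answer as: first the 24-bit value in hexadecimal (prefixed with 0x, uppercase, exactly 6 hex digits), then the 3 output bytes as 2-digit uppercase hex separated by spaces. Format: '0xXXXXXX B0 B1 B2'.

Sextets: r=43, q=42, 6=58, R=17
24-bit: (43<<18) | (42<<12) | (58<<6) | 17
      = 0xAC0000 | 0x02A000 | 0x000E80 | 0x000011
      = 0xAEAE91
Bytes: (v>>16)&0xFF=AE, (v>>8)&0xFF=AE, v&0xFF=91

Answer: 0xAEAE91 AE AE 91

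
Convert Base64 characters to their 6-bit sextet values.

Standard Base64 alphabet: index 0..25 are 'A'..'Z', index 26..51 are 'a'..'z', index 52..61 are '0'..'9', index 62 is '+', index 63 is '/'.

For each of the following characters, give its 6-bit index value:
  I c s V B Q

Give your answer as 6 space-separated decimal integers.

Answer: 8 28 44 21 1 16

Derivation:
'I': A..Z range, ord('I') − ord('A') = 8
'c': a..z range, 26 + ord('c') − ord('a') = 28
's': a..z range, 26 + ord('s') − ord('a') = 44
'V': A..Z range, ord('V') − ord('A') = 21
'B': A..Z range, ord('B') − ord('A') = 1
'Q': A..Z range, ord('Q') − ord('A') = 16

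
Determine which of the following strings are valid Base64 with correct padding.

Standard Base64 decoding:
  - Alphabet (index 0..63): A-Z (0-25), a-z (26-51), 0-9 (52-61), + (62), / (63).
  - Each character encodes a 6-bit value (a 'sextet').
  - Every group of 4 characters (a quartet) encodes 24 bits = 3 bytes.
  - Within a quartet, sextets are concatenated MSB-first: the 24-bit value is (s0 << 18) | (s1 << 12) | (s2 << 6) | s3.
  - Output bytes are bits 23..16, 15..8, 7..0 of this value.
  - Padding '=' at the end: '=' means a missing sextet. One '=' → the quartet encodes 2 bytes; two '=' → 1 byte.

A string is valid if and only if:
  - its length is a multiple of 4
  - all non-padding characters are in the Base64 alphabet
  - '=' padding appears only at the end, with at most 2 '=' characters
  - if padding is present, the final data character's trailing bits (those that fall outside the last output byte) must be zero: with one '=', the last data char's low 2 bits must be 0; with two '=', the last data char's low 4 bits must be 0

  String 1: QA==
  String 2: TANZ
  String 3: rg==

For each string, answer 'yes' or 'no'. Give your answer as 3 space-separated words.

String 1: 'QA==' → valid
String 2: 'TANZ' → valid
String 3: 'rg==' → valid

Answer: yes yes yes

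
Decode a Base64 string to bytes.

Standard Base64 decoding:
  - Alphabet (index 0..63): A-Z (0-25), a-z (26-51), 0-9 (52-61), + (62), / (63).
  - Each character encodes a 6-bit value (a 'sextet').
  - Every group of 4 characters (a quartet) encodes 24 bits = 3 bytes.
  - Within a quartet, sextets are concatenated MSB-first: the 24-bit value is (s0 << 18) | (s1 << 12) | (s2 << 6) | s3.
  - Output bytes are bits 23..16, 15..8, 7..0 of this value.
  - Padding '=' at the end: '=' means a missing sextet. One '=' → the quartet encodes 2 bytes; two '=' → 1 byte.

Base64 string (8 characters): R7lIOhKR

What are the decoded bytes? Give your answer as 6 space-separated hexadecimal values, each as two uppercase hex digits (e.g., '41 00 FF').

Answer: 47 B9 48 3A 12 91

Derivation:
After char 0 ('R'=17): chars_in_quartet=1 acc=0x11 bytes_emitted=0
After char 1 ('7'=59): chars_in_quartet=2 acc=0x47B bytes_emitted=0
After char 2 ('l'=37): chars_in_quartet=3 acc=0x11EE5 bytes_emitted=0
After char 3 ('I'=8): chars_in_quartet=4 acc=0x47B948 -> emit 47 B9 48, reset; bytes_emitted=3
After char 4 ('O'=14): chars_in_quartet=1 acc=0xE bytes_emitted=3
After char 5 ('h'=33): chars_in_quartet=2 acc=0x3A1 bytes_emitted=3
After char 6 ('K'=10): chars_in_quartet=3 acc=0xE84A bytes_emitted=3
After char 7 ('R'=17): chars_in_quartet=4 acc=0x3A1291 -> emit 3A 12 91, reset; bytes_emitted=6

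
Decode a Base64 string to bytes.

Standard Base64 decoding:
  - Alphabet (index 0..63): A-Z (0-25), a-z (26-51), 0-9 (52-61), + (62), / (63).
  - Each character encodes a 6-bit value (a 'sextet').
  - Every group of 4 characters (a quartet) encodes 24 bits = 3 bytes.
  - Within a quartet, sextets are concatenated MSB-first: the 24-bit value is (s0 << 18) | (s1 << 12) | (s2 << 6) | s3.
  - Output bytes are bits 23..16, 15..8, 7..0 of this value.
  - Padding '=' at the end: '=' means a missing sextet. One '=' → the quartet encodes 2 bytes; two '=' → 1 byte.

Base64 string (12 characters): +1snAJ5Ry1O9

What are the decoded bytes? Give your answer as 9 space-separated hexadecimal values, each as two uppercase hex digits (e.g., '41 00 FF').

After char 0 ('+'=62): chars_in_quartet=1 acc=0x3E bytes_emitted=0
After char 1 ('1'=53): chars_in_quartet=2 acc=0xFB5 bytes_emitted=0
After char 2 ('s'=44): chars_in_quartet=3 acc=0x3ED6C bytes_emitted=0
After char 3 ('n'=39): chars_in_quartet=4 acc=0xFB5B27 -> emit FB 5B 27, reset; bytes_emitted=3
After char 4 ('A'=0): chars_in_quartet=1 acc=0x0 bytes_emitted=3
After char 5 ('J'=9): chars_in_quartet=2 acc=0x9 bytes_emitted=3
After char 6 ('5'=57): chars_in_quartet=3 acc=0x279 bytes_emitted=3
After char 7 ('R'=17): chars_in_quartet=4 acc=0x9E51 -> emit 00 9E 51, reset; bytes_emitted=6
After char 8 ('y'=50): chars_in_quartet=1 acc=0x32 bytes_emitted=6
After char 9 ('1'=53): chars_in_quartet=2 acc=0xCB5 bytes_emitted=6
After char 10 ('O'=14): chars_in_quartet=3 acc=0x32D4E bytes_emitted=6
After char 11 ('9'=61): chars_in_quartet=4 acc=0xCB53BD -> emit CB 53 BD, reset; bytes_emitted=9

Answer: FB 5B 27 00 9E 51 CB 53 BD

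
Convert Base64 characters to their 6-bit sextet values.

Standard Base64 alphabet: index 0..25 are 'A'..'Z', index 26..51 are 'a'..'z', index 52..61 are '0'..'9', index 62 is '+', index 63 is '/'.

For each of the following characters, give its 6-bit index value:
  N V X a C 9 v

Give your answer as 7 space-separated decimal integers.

Answer: 13 21 23 26 2 61 47

Derivation:
'N': A..Z range, ord('N') − ord('A') = 13
'V': A..Z range, ord('V') − ord('A') = 21
'X': A..Z range, ord('X') − ord('A') = 23
'a': a..z range, 26 + ord('a') − ord('a') = 26
'C': A..Z range, ord('C') − ord('A') = 2
'9': 0..9 range, 52 + ord('9') − ord('0') = 61
'v': a..z range, 26 + ord('v') − ord('a') = 47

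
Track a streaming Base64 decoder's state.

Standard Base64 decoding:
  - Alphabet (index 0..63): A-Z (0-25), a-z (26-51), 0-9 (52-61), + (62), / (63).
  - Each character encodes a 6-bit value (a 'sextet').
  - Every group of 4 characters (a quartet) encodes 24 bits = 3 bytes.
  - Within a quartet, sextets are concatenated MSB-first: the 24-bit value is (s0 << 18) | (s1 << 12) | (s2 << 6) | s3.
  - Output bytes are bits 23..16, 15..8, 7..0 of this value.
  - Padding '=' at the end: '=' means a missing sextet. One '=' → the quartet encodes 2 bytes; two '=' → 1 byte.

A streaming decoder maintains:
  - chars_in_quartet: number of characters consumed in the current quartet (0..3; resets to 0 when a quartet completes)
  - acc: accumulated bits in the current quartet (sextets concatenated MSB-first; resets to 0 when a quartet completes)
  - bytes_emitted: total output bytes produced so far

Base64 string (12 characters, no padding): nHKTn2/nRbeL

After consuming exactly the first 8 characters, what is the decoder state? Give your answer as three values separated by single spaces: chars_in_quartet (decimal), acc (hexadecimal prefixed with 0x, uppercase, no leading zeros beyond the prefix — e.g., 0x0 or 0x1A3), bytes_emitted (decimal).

After char 0 ('n'=39): chars_in_quartet=1 acc=0x27 bytes_emitted=0
After char 1 ('H'=7): chars_in_quartet=2 acc=0x9C7 bytes_emitted=0
After char 2 ('K'=10): chars_in_quartet=3 acc=0x271CA bytes_emitted=0
After char 3 ('T'=19): chars_in_quartet=4 acc=0x9C7293 -> emit 9C 72 93, reset; bytes_emitted=3
After char 4 ('n'=39): chars_in_quartet=1 acc=0x27 bytes_emitted=3
After char 5 ('2'=54): chars_in_quartet=2 acc=0x9F6 bytes_emitted=3
After char 6 ('/'=63): chars_in_quartet=3 acc=0x27DBF bytes_emitted=3
After char 7 ('n'=39): chars_in_quartet=4 acc=0x9F6FE7 -> emit 9F 6F E7, reset; bytes_emitted=6

Answer: 0 0x0 6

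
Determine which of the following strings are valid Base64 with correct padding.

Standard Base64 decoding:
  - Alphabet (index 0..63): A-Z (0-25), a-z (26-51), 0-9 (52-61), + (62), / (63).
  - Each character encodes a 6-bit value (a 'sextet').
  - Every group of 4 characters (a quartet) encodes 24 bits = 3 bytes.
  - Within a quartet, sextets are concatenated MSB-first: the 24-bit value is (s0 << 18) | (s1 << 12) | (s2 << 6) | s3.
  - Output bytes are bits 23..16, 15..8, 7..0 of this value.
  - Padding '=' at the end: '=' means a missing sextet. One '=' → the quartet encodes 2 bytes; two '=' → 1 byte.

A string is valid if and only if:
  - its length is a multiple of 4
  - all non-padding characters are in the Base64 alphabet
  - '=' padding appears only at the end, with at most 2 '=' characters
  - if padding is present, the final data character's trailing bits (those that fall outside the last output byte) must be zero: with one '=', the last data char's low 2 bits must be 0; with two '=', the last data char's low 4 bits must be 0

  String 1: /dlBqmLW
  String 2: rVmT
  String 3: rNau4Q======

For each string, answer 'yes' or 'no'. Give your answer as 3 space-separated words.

Answer: yes yes no

Derivation:
String 1: '/dlBqmLW' → valid
String 2: 'rVmT' → valid
String 3: 'rNau4Q======' → invalid (6 pad chars (max 2))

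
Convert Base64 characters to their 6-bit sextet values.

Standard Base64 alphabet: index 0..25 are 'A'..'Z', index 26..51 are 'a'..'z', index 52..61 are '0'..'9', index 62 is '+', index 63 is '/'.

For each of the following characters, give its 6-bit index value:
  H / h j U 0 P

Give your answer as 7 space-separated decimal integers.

'H': A..Z range, ord('H') − ord('A') = 7
'/': index 63
'h': a..z range, 26 + ord('h') − ord('a') = 33
'j': a..z range, 26 + ord('j') − ord('a') = 35
'U': A..Z range, ord('U') − ord('A') = 20
'0': 0..9 range, 52 + ord('0') − ord('0') = 52
'P': A..Z range, ord('P') − ord('A') = 15

Answer: 7 63 33 35 20 52 15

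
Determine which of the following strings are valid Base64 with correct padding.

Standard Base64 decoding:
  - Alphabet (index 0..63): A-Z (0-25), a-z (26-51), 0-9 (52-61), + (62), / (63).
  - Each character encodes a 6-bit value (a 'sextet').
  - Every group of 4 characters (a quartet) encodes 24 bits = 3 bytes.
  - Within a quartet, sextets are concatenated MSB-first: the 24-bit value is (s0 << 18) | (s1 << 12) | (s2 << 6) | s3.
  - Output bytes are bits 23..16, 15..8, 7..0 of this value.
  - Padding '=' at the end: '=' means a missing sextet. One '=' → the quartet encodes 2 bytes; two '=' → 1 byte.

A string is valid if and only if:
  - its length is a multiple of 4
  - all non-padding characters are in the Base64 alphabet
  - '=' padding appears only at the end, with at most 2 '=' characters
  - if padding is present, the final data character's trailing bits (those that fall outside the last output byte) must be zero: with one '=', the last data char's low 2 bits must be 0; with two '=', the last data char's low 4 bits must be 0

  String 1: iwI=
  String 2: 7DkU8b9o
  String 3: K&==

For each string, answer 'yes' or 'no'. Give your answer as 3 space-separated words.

Answer: yes yes no

Derivation:
String 1: 'iwI=' → valid
String 2: '7DkU8b9o' → valid
String 3: 'K&==' → invalid (bad char(s): ['&'])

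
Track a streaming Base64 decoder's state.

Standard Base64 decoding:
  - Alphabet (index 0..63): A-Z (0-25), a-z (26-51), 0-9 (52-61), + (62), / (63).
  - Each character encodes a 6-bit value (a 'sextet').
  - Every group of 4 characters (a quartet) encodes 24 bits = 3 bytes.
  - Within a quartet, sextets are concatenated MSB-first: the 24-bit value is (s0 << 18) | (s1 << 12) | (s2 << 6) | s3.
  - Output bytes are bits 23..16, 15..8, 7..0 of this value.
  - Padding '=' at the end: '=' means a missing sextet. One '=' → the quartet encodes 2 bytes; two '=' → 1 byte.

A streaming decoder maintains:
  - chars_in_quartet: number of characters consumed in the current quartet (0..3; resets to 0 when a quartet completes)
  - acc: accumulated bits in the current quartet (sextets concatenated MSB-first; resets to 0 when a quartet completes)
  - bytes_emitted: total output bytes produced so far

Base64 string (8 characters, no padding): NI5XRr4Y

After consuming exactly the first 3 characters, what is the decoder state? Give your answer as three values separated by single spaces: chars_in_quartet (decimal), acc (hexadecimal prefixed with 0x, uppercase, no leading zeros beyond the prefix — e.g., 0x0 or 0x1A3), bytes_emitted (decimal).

Answer: 3 0xD239 0

Derivation:
After char 0 ('N'=13): chars_in_quartet=1 acc=0xD bytes_emitted=0
After char 1 ('I'=8): chars_in_quartet=2 acc=0x348 bytes_emitted=0
After char 2 ('5'=57): chars_in_quartet=3 acc=0xD239 bytes_emitted=0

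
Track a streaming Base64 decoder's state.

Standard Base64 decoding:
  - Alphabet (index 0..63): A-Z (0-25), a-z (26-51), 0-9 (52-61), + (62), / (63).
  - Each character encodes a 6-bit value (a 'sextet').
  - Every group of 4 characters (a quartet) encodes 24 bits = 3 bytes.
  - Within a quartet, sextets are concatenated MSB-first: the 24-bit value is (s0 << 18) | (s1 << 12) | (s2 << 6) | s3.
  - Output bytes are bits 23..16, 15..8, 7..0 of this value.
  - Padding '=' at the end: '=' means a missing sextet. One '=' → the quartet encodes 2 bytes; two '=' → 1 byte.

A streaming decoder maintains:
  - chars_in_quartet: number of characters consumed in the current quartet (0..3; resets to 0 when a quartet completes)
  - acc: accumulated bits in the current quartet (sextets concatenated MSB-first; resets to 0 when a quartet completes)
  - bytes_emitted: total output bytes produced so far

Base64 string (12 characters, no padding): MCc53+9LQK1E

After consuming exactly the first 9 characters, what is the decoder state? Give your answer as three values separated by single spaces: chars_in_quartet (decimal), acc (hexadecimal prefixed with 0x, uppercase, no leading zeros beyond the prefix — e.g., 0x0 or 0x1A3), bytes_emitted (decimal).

Answer: 1 0x10 6

Derivation:
After char 0 ('M'=12): chars_in_quartet=1 acc=0xC bytes_emitted=0
After char 1 ('C'=2): chars_in_quartet=2 acc=0x302 bytes_emitted=0
After char 2 ('c'=28): chars_in_quartet=3 acc=0xC09C bytes_emitted=0
After char 3 ('5'=57): chars_in_quartet=4 acc=0x302739 -> emit 30 27 39, reset; bytes_emitted=3
After char 4 ('3'=55): chars_in_quartet=1 acc=0x37 bytes_emitted=3
After char 5 ('+'=62): chars_in_quartet=2 acc=0xDFE bytes_emitted=3
After char 6 ('9'=61): chars_in_quartet=3 acc=0x37FBD bytes_emitted=3
After char 7 ('L'=11): chars_in_quartet=4 acc=0xDFEF4B -> emit DF EF 4B, reset; bytes_emitted=6
After char 8 ('Q'=16): chars_in_quartet=1 acc=0x10 bytes_emitted=6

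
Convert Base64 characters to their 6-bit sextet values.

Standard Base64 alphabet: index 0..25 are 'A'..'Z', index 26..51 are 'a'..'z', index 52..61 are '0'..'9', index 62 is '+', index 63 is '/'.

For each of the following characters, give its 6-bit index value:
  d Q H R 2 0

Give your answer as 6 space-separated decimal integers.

'd': a..z range, 26 + ord('d') − ord('a') = 29
'Q': A..Z range, ord('Q') − ord('A') = 16
'H': A..Z range, ord('H') − ord('A') = 7
'R': A..Z range, ord('R') − ord('A') = 17
'2': 0..9 range, 52 + ord('2') − ord('0') = 54
'0': 0..9 range, 52 + ord('0') − ord('0') = 52

Answer: 29 16 7 17 54 52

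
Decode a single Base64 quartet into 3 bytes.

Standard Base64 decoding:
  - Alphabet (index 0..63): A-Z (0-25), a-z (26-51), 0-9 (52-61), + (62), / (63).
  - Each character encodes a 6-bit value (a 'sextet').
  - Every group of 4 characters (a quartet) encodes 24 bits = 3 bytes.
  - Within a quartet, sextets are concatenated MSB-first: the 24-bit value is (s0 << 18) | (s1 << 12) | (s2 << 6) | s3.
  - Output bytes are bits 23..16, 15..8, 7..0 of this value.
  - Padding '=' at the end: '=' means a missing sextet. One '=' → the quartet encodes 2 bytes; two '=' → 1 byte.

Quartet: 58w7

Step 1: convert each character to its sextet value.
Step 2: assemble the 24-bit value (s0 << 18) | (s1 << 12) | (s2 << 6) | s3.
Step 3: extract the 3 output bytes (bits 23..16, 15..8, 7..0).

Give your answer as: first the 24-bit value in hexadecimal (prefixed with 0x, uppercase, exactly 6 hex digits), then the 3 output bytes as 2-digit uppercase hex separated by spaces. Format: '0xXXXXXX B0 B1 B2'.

Answer: 0xE7CC3B E7 CC 3B

Derivation:
Sextets: 5=57, 8=60, w=48, 7=59
24-bit: (57<<18) | (60<<12) | (48<<6) | 59
      = 0xE40000 | 0x03C000 | 0x000C00 | 0x00003B
      = 0xE7CC3B
Bytes: (v>>16)&0xFF=E7, (v>>8)&0xFF=CC, v&0xFF=3B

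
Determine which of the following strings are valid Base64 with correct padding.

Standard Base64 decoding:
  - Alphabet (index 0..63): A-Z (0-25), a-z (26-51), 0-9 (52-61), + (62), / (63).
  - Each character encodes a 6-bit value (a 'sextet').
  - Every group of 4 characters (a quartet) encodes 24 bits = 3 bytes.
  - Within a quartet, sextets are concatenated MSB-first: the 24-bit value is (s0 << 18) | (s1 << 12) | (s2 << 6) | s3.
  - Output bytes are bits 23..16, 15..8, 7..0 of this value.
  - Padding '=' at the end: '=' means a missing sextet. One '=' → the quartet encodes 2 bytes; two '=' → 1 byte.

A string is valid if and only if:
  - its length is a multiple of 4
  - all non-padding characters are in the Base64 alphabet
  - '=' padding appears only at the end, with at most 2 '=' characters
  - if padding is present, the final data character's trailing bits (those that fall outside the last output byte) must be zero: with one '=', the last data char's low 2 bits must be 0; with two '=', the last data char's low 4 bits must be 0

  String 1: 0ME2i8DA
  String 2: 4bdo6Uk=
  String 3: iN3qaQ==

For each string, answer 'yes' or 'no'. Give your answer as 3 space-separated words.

Answer: yes yes yes

Derivation:
String 1: '0ME2i8DA' → valid
String 2: '4bdo6Uk=' → valid
String 3: 'iN3qaQ==' → valid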